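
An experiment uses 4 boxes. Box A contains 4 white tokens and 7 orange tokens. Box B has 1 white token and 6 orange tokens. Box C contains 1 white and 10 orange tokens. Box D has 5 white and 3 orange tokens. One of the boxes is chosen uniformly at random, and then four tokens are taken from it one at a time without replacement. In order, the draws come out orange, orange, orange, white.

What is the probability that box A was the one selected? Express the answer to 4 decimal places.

Compute the likelihood of the observed sequence for each case: P(data | box A) = (7/11)(6/10)(5/9)(4/8) = 0.10606; P(data | box B) = (6/7)(5/6)(4/5)(1/4) = 0.14286; P(data | box C) = (10/11)(9/10)(8/9)(1/8) = 0.090909; P(data | box D) = (3/8)(2/7)(1/6)(5/5) = 0.017857.
Weighting by the prior gives 1/4 · 0.10606 = 0.026515, 1/4 · 0.14286 = 0.035714, 1/4 · 0.090909 = 0.022727, 1/4 · 0.017857 = 0.0044643; these sum to 0.089421.
So P(box A | data) = (0.026515) / (0.089421) = 0.29652.

0.2965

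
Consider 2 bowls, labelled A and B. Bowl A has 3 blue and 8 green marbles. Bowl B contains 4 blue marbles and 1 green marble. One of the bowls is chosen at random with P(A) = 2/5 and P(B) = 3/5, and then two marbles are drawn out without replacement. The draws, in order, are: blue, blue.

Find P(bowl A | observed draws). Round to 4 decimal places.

0.0571

The likelihood of the observed sequence under each hypothesis: P(data | bowl A) = (3/11)(2/10) = 3/55; P(data | bowl B) = (4/5)(3/4) = 3/5.
The prior-weighted likelihoods are 2/5 · 3/55 = 6/275, 3/5 · 3/5 = 9/25; these sum to 21/55.
By Bayes' rule, P(bowl A | data) = (6/275) / (21/55) = 2/35.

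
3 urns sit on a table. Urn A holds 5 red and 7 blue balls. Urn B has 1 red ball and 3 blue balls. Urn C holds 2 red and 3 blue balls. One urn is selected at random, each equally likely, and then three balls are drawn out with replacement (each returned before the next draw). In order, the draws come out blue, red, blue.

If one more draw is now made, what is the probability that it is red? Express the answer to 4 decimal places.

For each hypothesis, P(data | H) works out to: P(data | urn A) = (7/12)(5/12)(7/12) = 0.14178; P(data | urn B) = (3/4)(1/4)(3/4) = 0.14062; P(data | urn C) = (3/5)(2/5)(3/5) = 0.144.
The prior-weighted likelihoods are 1/3 · 0.14178 = 0.047261, 1/3 · 0.14062 = 0.046875, 1/3 · 0.144 = 0.048; these sum to 0.14214.
Dividing through by the total gives posterior P(urn A | data) = 0.3325, P(urn B | data) = 0.32979, P(urn C | data) = 0.33771.
So P(red next | data) = Σ P(red next | H) P(H | data) = (5/12)(0.3325) + (1/4)(0.32979) + (2/5)(0.33771) = 0.35607.

0.3561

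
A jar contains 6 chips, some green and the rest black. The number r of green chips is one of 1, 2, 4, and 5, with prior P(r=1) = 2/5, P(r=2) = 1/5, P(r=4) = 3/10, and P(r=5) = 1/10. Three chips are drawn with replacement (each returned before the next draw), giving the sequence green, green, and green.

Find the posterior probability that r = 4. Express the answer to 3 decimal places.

0.570

Compute the likelihood of the observed sequence for each case: P(data | r = 1) = (1/6)(1/6)(1/6) = 0.0046296; P(data | r = 2) = (2/6)(2/6)(2/6) = 0.037037; P(data | r = 4) = (4/6)(4/6)(4/6) = 0.2963; P(data | r = 5) = (5/6)(5/6)(5/6) = 0.5787.
Multiplying each by its prior: 2/5 · 0.0046296 = 0.0018519, 1/5 · 0.037037 = 0.0074074, 3/10 · 0.2963 = 0.088889, 1/10 · 0.5787 = 0.05787; summing to 0.15602.
Hence P(r = 4 | data) = (0.088889) / (0.15602) = 0.56973.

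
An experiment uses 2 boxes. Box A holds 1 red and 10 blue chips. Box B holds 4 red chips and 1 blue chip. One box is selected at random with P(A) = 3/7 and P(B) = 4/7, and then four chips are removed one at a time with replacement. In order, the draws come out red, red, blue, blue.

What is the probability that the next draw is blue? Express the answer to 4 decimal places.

Under each hypothesis, the probability of the observed sequence is: P(data | box A) = (1/11)(1/11)(10/11)(10/11) = 0.0068301; P(data | box B) = (4/5)(4/5)(1/5)(1/5) = 0.0256.
The prior-weighted likelihoods are 3/7 · 0.0068301 = 0.0029272, 4/7 · 0.0256 = 0.014629; with total 0.017556.
The posterior is then P(box A | data) = 0.16674, P(box B | data) = 0.83326.
So P(blue next | data) = Σ P(blue next | H) P(H | data) = (10/11)(0.16674) + (1/5)(0.83326) = 0.31823.

0.3182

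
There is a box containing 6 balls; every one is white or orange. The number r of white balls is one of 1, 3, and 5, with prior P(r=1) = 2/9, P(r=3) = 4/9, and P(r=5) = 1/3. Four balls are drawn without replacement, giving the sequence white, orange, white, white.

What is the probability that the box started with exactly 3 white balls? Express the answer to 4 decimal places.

0.2857

Compute the likelihood of the observed sequence for each case: P(data | r = 1) = (1/6)(5/5)(0/4) = 0; P(data | r = 3) = (3/6)(3/5)(2/4)(1/3) = 1/20; P(data | r = 5) = (5/6)(1/5)(4/4)(3/3) = 1/6.
Multiplying each by its prior: 2/9 · 0 = 0, 4/9 · 1/20 = 1/45, 1/3 · 1/6 = 1/18; these sum to 7/90.
Therefore the posterior P(r = 3 | data) = (1/45) / (7/90) = 2/7.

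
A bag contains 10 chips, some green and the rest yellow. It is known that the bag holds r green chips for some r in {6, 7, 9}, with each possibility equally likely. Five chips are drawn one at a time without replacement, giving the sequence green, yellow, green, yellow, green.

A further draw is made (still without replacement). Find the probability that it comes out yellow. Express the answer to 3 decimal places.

0.307

Under each hypothesis, the probability of the observed sequence is: P(data | r = 6) = (6/10)(4/9)(5/8)(3/7)(4/6) = 1/21; P(data | r = 7) = (7/10)(3/9)(6/8)(2/7)(5/6) = 1/24; P(data | r = 9) = (9/10)(1/9)(8/8)(0/7) = 0.
Multiplying each by its prior: 1/3 · 1/21 = 1/63, 1/3 · 1/24 = 1/72, 1/3 · 0 = 0; these sum to 5/168.
The posterior is then P(r = 6 | data) = 8/15, P(r = 7 | data) = 7/15, P(r = 9 | data) = 0.
The predictive probability is P(yellow next | data) = (2/5)(8/15) + (1/5)(7/15) = 23/75.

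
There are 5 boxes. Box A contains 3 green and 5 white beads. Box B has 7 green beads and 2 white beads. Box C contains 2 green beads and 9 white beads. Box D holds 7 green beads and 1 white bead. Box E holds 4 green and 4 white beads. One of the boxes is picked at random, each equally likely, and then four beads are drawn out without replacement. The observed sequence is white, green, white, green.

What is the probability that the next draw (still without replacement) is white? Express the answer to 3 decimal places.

For each hypothesis, P(data | H) works out to: P(data | box A) = (5/8)(3/7)(4/6)(2/5) = 0.071429; P(data | box B) = (2/9)(7/8)(1/7)(6/6) = 0.027778; P(data | box C) = (9/11)(2/10)(8/9)(1/8) = 0.018182; P(data | box D) = (1/8)(7/7)(0/6) = 0; P(data | box E) = (4/8)(4/7)(3/6)(3/5) = 0.085714.
The prior-weighted likelihoods are 1/5 · 0.071429 = 0.014286, 1/5 · 0.027778 = 0.0055556, 1/5 · 0.018182 = 0.0036364, 1/5 · 0 = 0, 1/5 · 0.085714 = 0.017143; with total 0.04062.
Dividing through by the total gives posterior P(box A | data) = 0.35169, P(box B | data) = 0.13677, P(box C | data) = 0.08952, P(box D | data) = 0, P(box E | data) = 0.42202.
The predictive probability is P(white next | data) = (3/4)(0.35169) + (0)(0.13677) + (1)(0.08952) + (1/2)(0.42202) = 0.5643.

0.564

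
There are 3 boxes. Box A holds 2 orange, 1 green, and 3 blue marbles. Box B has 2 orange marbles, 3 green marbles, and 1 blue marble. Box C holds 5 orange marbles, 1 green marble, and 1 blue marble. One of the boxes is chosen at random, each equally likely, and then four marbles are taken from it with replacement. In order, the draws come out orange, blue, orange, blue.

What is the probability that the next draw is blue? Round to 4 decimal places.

0.3850

The likelihood of the observed sequence under each hypothesis: P(data | box A) = (2/6)(3/6)(2/6)(3/6) = 0.027778; P(data | box B) = (2/6)(1/6)(2/6)(1/6) = 0.0030864; P(data | box C) = (5/7)(1/7)(5/7)(1/7) = 0.010412.
Weighting by the prior gives 1/3 · 0.027778 = 0.0092593, 1/3 · 0.0030864 = 0.0010288, 1/3 · 0.010412 = 0.0034708; summing to 0.013759.
Dividing through by the total gives posterior P(box A | data) = 0.67297, P(box B | data) = 0.074774, P(box C | data) = 0.25226.
So P(blue next | data) = Σ P(blue next | H) P(H | data) = (1/2)(0.67297) + (1/6)(0.074774) + (1/7)(0.25226) = 0.38498.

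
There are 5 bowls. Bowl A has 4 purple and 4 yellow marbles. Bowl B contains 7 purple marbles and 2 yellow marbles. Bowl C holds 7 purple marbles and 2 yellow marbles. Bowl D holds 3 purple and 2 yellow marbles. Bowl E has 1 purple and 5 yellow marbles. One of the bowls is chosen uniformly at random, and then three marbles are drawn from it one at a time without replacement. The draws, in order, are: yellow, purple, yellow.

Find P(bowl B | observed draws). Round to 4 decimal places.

0.0597

For each hypothesis, P(data | H) works out to: P(data | bowl A) = (4/8)(4/7)(3/6) = 0.14286; P(data | bowl B) = (2/9)(7/8)(1/7) = 0.027778; P(data | bowl C) = (2/9)(7/8)(1/7) = 0.027778; P(data | bowl D) = (2/5)(3/4)(1/3) = 0.1; P(data | bowl E) = (5/6)(1/5)(4/4) = 0.16667.
The prior-weighted likelihoods are 1/5 · 0.14286 = 0.028571, 1/5 · 0.027778 = 0.0055556, 1/5 · 0.027778 = 0.0055556, 1/5 · 0.1 = 0.02, 1/5 · 0.16667 = 0.033333; with total 0.093016.
By Bayes' rule, P(bowl B | data) = (0.0055556) / (0.093016) = 0.059727.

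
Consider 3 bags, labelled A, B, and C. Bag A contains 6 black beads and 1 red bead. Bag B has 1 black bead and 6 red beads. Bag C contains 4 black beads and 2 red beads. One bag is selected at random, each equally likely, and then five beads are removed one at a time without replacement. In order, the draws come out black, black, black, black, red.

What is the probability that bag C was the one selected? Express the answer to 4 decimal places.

Compute the likelihood of the observed sequence for each case: P(data | bag A) = (6/7)(5/6)(4/5)(3/4)(1/3) = 1/7; P(data | bag B) = (1/7)(0/6) = 0; P(data | bag C) = (4/6)(3/5)(2/4)(1/3)(2/2) = 1/15.
Weighting by the prior gives 1/3 · 1/7 = 1/21, 1/3 · 0 = 0, 1/3 · 1/15 = 1/45; summing to 22/315.
So P(bag C | data) = (1/45) / (22/315) = 7/22.

0.3182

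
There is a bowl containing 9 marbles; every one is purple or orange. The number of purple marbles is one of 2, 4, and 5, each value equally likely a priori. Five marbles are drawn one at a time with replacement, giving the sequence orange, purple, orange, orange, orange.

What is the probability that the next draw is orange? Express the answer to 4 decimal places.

Under each hypothesis, the probability of the observed sequence is: P(data | r = 2) = (7/9)(2/9)(7/9)(7/9)(7/9) = 0.081322; P(data | r = 4) = (5/9)(4/9)(5/9)(5/9)(5/9) = 0.042338; P(data | r = 5) = (4/9)(5/9)(4/9)(4/9)(4/9) = 0.021677.
Multiplying each by its prior: 1/3 · 0.081322 = 0.027107, 1/3 · 0.042338 = 0.014113, 1/3 · 0.021677 = 0.0072256; summing to 0.048446.
Normalising, the posterior is P(r = 2 | data) = 0.55954, P(r = 4 | data) = 0.29131, P(r = 5 | data) = 0.14915.
The predictive probability is P(orange next | data) = (7/9)(0.55954) + (5/9)(0.29131) + (4/9)(0.14915) = 0.66333.

0.6633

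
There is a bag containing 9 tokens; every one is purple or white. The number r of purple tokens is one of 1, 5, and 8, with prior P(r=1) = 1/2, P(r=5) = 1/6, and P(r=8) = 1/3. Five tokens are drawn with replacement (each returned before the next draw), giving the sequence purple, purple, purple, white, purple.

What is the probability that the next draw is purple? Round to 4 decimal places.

0.8094

Under each hypothesis, the probability of the observed sequence is: P(data | r = 1) = (1/9)(1/9)(1/9)(8/9)(1/9) = 0.00013548; P(data | r = 5) = (5/9)(5/9)(5/9)(4/9)(5/9) = 0.042338; P(data | r = 8) = (8/9)(8/9)(8/9)(1/9)(8/9) = 0.069366.
Multiplying each by its prior: 1/2 · 0.00013548 = 6.774e-05, 1/6 · 0.042338 = 0.0070563, 1/3 · 0.069366 = 0.023122; with total 0.030246.
Normalising, the posterior is P(r = 1 | data) = 0.0022396, P(r = 5 | data) = 0.2333, P(r = 8 | data) = 0.76446.
The predictive probability is P(purple next | data) = (1/9)(0.0022396) + (5/9)(0.2333) + (8/9)(0.76446) = 0.80938.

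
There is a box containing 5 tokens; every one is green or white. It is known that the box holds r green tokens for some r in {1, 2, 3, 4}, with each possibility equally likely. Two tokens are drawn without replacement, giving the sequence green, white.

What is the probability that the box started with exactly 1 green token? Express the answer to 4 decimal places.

The likelihood of the observed sequence under each hypothesis: P(data | r = 1) = (1/5)(4/4) = 1/5; P(data | r = 2) = (2/5)(3/4) = 3/10; P(data | r = 3) = (3/5)(2/4) = 3/10; P(data | r = 4) = (4/5)(1/4) = 1/5.
Multiplying each by its prior: 1/4 · 1/5 = 1/20, 1/4 · 3/10 = 3/40, 1/4 · 3/10 = 3/40, 1/4 · 1/5 = 1/20; summing to 1/4.
By Bayes' rule, P(r = 1 | data) = (1/20) / (1/4) = 1/5.

0.2000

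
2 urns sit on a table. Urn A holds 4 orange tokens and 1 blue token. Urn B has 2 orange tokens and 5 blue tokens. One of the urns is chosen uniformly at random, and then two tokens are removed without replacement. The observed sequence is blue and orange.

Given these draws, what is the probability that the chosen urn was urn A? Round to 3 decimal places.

0.457

The likelihood of the observed sequence under each hypothesis: P(data | urn A) = (1/5)(4/4) = 1/5; P(data | urn B) = (5/7)(2/6) = 5/21.
The prior-weighted likelihoods are 1/2 · 1/5 = 1/10, 1/2 · 5/21 = 5/42; these sum to 23/105.
So P(urn A | data) = (1/10) / (23/105) = 21/46.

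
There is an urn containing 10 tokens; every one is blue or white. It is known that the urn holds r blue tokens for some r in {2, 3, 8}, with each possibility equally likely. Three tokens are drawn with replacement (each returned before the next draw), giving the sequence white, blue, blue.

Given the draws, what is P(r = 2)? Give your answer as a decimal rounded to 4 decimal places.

The likelihood of the observed sequence under each hypothesis: P(data | r = 2) = (8/10)(2/10)(2/10) = 0.032; P(data | r = 3) = (7/10)(3/10)(3/10) = 0.063; P(data | r = 8) = (2/10)(8/10)(8/10) = 0.128.
Weighting by the prior gives 1/3 · 0.032 = 0.010667, 1/3 · 0.063 = 0.021, 1/3 · 0.128 = 0.042667; with total 0.074333.
Therefore the posterior P(r = 2 | data) = (0.010667) / (0.074333) = 0.1435.

0.1435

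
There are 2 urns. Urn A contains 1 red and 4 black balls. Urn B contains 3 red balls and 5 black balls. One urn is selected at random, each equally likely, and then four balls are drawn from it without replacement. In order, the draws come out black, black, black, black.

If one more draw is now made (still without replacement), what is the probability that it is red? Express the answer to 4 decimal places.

Compute the likelihood of the observed sequence for each case: P(data | urn A) = (4/5)(3/4)(2/3)(1/2) = 1/5; P(data | urn B) = (5/8)(4/7)(3/6)(2/5) = 1/14.
Weighting by the prior gives 1/2 · 1/5 = 1/10, 1/2 · 1/14 = 1/28; these sum to 19/140.
The posterior is then P(urn A | data) = 14/19, P(urn B | data) = 5/19.
Averaging over the posterior, P(red next | data) = (1)(14/19) + (3/4)(5/19) = 71/76.

0.9342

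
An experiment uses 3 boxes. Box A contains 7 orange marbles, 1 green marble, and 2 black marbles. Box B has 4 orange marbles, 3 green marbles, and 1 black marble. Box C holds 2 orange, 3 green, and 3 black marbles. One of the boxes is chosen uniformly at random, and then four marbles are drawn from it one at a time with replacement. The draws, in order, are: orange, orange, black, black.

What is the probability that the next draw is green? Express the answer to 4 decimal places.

0.2081

Under each hypothesis, the probability of the observed sequence is: P(data | box A) = (7/10)(7/10)(2/10)(2/10) = 0.0196; P(data | box B) = (4/8)(4/8)(1/8)(1/8) = 0.0039062; P(data | box C) = (2/8)(2/8)(3/8)(3/8) = 0.0087891.
The prior-weighted likelihoods are 1/3 · 0.0196 = 0.0065333, 1/3 · 0.0039062 = 0.0013021, 1/3 · 0.0087891 = 0.0029297; with total 0.010765.
Dividing through by the total gives posterior P(box A | data) = 0.6069, P(box B | data) = 0.12095, P(box C | data) = 0.27215.
Averaging over the posterior, P(green next | data) = (1/10)(0.6069) + (3/8)(0.12095) + (3/8)(0.27215) = 0.2081.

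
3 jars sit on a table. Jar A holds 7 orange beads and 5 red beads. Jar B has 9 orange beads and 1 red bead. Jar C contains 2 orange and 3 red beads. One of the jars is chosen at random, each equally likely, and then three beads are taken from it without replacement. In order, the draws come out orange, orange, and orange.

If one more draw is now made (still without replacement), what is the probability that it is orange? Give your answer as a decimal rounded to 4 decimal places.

Compute the likelihood of the observed sequence for each case: P(data | jar A) = (7/12)(6/11)(5/10) = 7/44; P(data | jar B) = (9/10)(8/9)(7/8) = 7/10; P(data | jar C) = (2/5)(1/4)(0/3) = 0.
Multiplying each by its prior: 1/3 · 7/44 = 7/132, 1/3 · 7/10 = 7/30, 1/3 · 0 = 0; summing to 63/220.
The posterior is then P(jar A | data) = 0.18519, P(jar B | data) = 0.81481, P(jar C | data) = 0.
So P(orange next | data) = Σ P(orange next | H) P(H | data) = (4/9)(0.18519) + (6/7)(0.81481) = 0.78072.

0.7807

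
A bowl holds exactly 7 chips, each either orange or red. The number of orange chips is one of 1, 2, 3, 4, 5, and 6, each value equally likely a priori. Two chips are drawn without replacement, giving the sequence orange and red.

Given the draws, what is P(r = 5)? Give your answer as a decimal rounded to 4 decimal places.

0.1786

For each hypothesis, P(data | H) works out to: P(data | r = 1) = (1/7)(6/6) = 1/7; P(data | r = 2) = (2/7)(5/6) = 5/21; P(data | r = 3) = (3/7)(4/6) = 2/7; P(data | r = 4) = (4/7)(3/6) = 2/7; P(data | r = 5) = (5/7)(2/6) = 5/21; P(data | r = 6) = (6/7)(1/6) = 1/7.
The prior-weighted likelihoods are 1/6 · 1/7 = 1/42, 1/6 · 5/21 = 5/126, 1/6 · 2/7 = 1/21, 1/6 · 2/7 = 1/21, 1/6 · 5/21 = 5/126, 1/6 · 1/7 = 1/42; these sum to 2/9.
By Bayes' rule, P(r = 5 | data) = (5/126) / (2/9) = 5/28.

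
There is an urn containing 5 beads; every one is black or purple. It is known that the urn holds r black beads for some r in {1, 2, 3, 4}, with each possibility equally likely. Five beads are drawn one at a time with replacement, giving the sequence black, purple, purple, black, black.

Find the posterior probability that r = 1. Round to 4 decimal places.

The likelihood of the observed sequence under each hypothesis: P(data | r = 1) = (1/5)(4/5)(4/5)(1/5)(1/5) = 0.00512; P(data | r = 2) = (2/5)(3/5)(3/5)(2/5)(2/5) = 0.02304; P(data | r = 3) = (3/5)(2/5)(2/5)(3/5)(3/5) = 0.03456; P(data | r = 4) = (4/5)(1/5)(1/5)(4/5)(4/5) = 0.02048.
The prior-weighted likelihoods are 1/4 · 0.00512 = 0.00128, 1/4 · 0.02304 = 0.00576, 1/4 · 0.03456 = 0.00864, 1/4 · 0.02048 = 0.00512; summing to 0.0208.
So P(r = 1 | data) = (0.00128) / (0.0208) = 0.061538.

0.0615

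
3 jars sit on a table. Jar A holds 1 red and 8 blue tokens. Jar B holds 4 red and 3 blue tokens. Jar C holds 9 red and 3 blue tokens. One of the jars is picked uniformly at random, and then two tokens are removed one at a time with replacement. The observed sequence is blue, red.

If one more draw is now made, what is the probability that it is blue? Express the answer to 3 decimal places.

The likelihood of the observed sequence under each hypothesis: P(data | jar A) = (8/9)(1/9) = 0.098765; P(data | jar B) = (3/7)(4/7) = 0.2449; P(data | jar C) = (3/12)(9/12) = 0.1875.
The prior-weighted likelihoods are 1/3 · 0.098765 = 0.032922, 1/3 · 0.2449 = 0.081633, 1/3 · 0.1875 = 0.0625; these sum to 0.17705.
Normalising, the posterior is P(jar A | data) = 0.18594, P(jar B | data) = 0.46106, P(jar C | data) = 0.353.
The predictive probability is P(blue next | data) = (8/9)(0.18594) + (3/7)(0.46106) + (1/4)(0.353) = 0.45113.

0.451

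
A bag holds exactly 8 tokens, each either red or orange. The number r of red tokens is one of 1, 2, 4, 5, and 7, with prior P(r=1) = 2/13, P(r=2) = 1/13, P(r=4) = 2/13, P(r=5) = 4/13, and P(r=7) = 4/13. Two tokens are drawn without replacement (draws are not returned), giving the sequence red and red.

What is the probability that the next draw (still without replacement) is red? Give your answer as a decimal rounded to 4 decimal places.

0.6861

Compute the likelihood of the observed sequence for each case: P(data | r = 1) = (1/8)(0/7) = 0; P(data | r = 2) = (2/8)(1/7) = 1/28; P(data | r = 4) = (4/8)(3/7) = 3/14; P(data | r = 5) = (5/8)(4/7) = 5/14; P(data | r = 7) = (7/8)(6/7) = 3/4.
Weighting by the prior gives 2/13 · 0 = 0, 1/13 · 1/28 = 1/364, 2/13 · 3/14 = 3/91, 4/13 · 5/14 = 10/91, 4/13 · 3/4 = 3/13; these sum to 137/364.
The posterior is then P(r = 1 | data) = 0, P(r = 2 | data) = 1/137, P(r = 4 | data) = 12/137, P(r = 5 | data) = 40/137, P(r = 7 | data) = 84/137.
The predictive probability is P(red next | data) = (0)(1/137) + (1/3)(12/137) + (1/2)(40/137) + (5/6)(84/137) = 94/137.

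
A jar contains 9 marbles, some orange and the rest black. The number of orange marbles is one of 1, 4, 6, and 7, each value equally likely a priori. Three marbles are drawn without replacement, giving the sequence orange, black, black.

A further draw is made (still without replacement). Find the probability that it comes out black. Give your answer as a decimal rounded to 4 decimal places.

Compute the likelihood of the observed sequence for each case: P(data | r = 1) = (1/9)(8/8)(7/7) = 1/9; P(data | r = 4) = (4/9)(5/8)(4/7) = 10/63; P(data | r = 6) = (6/9)(3/8)(2/7) = 1/14; P(data | r = 7) = (7/9)(2/8)(1/7) = 1/36.
Weighting by the prior gives 1/4 · 1/9 = 1/36, 1/4 · 10/63 = 5/126, 1/4 · 1/14 = 1/56, 1/4 · 1/36 = 1/144; summing to 31/336.
The posterior is then P(r = 1 | data) = 28/93, P(r = 4 | data) = 40/93, P(r = 6 | data) = 6/31, P(r = 7 | data) = 7/93.
Averaging over the posterior, P(black next | data) = (1)(28/93) + (1/2)(40/93) + (1/6)(6/31) + (0)(7/93) = 17/31.

0.5484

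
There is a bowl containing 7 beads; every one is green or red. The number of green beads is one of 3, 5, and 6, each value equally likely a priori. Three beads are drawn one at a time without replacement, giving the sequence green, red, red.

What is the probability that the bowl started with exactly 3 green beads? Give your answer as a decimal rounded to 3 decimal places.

0.783

Under each hypothesis, the probability of the observed sequence is: P(data | r = 3) = (3/7)(4/6)(3/5) = 6/35; P(data | r = 5) = (5/7)(2/6)(1/5) = 1/21; P(data | r = 6) = (6/7)(1/6)(0/5) = 0.
The prior-weighted likelihoods are 1/3 · 6/35 = 2/35, 1/3 · 1/21 = 1/63, 1/3 · 0 = 0; summing to 23/315.
By Bayes' rule, P(r = 3 | data) = (2/35) / (23/315) = 18/23.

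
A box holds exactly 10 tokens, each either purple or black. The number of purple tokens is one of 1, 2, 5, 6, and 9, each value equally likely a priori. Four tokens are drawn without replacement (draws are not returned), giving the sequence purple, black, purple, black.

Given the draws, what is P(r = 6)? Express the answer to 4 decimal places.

0.4128

Under each hypothesis, the probability of the observed sequence is: P(data | r = 1) = (1/10)(9/9)(0/8) = 0; P(data | r = 2) = (2/10)(8/9)(1/8)(7/7) = 0.022222; P(data | r = 5) = (5/10)(5/9)(4/8)(4/7) = 0.079365; P(data | r = 6) = (6/10)(4/9)(5/8)(3/7) = 0.071429; P(data | r = 9) = (9/10)(1/9)(8/8)(0/7) = 0.
Weighting by the prior gives 1/5 · 0 = 0, 1/5 · 0.022222 = 0.0044444, 1/5 · 0.079365 = 0.015873, 1/5 · 0.071429 = 0.014286, 1/5 · 0 = 0; these sum to 0.034603.
So P(r = 6 | data) = (0.014286) / (0.034603) = 0.41284.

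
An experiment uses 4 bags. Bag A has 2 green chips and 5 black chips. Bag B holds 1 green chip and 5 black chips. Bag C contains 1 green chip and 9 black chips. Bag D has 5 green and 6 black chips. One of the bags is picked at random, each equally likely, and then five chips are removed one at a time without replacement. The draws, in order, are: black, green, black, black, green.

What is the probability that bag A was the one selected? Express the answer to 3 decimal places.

Compute the likelihood of the observed sequence for each case: P(data | bag A) = (5/7)(2/6)(4/5)(3/4)(1/3) = 1/21; P(data | bag B) = (5/6)(1/5)(4/4)(3/3)(0/2) = 0; P(data | bag C) = (9/10)(1/9)(8/8)(7/7)(0/6) = 0; P(data | bag D) = (6/11)(5/10)(5/9)(4/8)(4/7) = 10/231.
Weighting by the prior gives 1/4 · 1/21 = 1/84, 1/4 · 0 = 0, 1/4 · 0 = 0, 1/4 · 10/231 = 5/462; with total 1/44.
Hence P(bag A | data) = (1/84) / (1/44) = 11/21.

0.524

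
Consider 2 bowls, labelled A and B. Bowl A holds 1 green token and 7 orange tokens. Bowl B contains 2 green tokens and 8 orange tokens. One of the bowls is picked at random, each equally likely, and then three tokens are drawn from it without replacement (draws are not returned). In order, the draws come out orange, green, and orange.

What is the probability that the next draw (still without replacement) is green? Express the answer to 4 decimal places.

Under each hypothesis, the probability of the observed sequence is: P(data | bowl A) = (7/8)(1/7)(6/6) = 1/8; P(data | bowl B) = (8/10)(2/9)(7/8) = 7/45.
Weighting by the prior gives 1/2 · 1/8 = 1/16, 1/2 · 7/45 = 7/90; these sum to 101/720.
Dividing through by the total gives posterior P(bowl A | data) = 45/101, P(bowl B | data) = 56/101.
Averaging over the posterior, P(green next | data) = (0)(45/101) + (1/7)(56/101) = 8/101.

0.0792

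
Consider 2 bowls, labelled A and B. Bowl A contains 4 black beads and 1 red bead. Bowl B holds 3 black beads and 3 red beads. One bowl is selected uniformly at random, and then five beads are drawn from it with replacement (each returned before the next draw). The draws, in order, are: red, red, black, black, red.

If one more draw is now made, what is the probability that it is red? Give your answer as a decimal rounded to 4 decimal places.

Under each hypothesis, the probability of the observed sequence is: P(data | bowl A) = (1/5)(1/5)(4/5)(4/5)(1/5) = 0.00512; P(data | bowl B) = (3/6)(3/6)(3/6)(3/6)(3/6) = 0.03125.
Weighting by the prior gives 1/2 · 0.00512 = 0.00256, 1/2 · 0.03125 = 0.015625; with total 0.018185.
Dividing through by the total gives posterior P(bowl A | data) = 0.14078, P(bowl B | data) = 0.85922.
Averaging over the posterior, P(red next | data) = (1/5)(0.14078) + (1/2)(0.85922) = 0.45777.

0.4578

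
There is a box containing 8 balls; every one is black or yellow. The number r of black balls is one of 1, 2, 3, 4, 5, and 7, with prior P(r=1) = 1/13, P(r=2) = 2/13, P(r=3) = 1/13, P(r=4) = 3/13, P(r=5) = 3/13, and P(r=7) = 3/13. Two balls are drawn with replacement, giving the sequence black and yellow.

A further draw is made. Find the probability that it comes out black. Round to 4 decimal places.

0.5188

Compute the likelihood of the observed sequence for each case: P(data | r = 1) = (1/8)(7/8) = 7/64; P(data | r = 2) = (2/8)(6/8) = 3/16; P(data | r = 3) = (3/8)(5/8) = 15/64; P(data | r = 4) = (4/8)(4/8) = 1/4; P(data | r = 5) = (5/8)(3/8) = 15/64; P(data | r = 7) = (7/8)(1/8) = 7/64.
The prior-weighted likelihoods are 1/13 · 7/64 = 7/832, 2/13 · 3/16 = 3/104, 1/13 · 15/64 = 15/832, 3/13 · 1/4 = 3/52, 3/13 · 15/64 = 45/832, 3/13 · 7/64 = 21/832; summing to 5/26.
Dividing through by the total gives posterior P(r = 1 | data) = 7/160, P(r = 2 | data) = 3/20, P(r = 3 | data) = 3/32, P(r = 4 | data) = 3/10, P(r = 5 | data) = 9/32, P(r = 7 | data) = 21/160.
Averaging over the posterior, P(black next | data) = (1/8)(7/160) + (1/4)(3/20) + (3/8)(3/32) + (1/2)(3/10) + (5/8)(9/32) + (7/8)(21/160) = 83/160.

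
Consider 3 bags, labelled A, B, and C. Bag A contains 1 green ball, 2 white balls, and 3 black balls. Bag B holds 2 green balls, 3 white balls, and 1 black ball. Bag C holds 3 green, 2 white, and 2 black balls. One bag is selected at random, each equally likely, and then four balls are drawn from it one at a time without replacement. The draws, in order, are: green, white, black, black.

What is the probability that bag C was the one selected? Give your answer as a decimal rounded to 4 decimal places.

Under each hypothesis, the probability of the observed sequence is: P(data | bag A) = (1/6)(2/5)(3/4)(2/3) = 1/30; P(data | bag B) = (2/6)(3/5)(1/4)(0/3) = 0; P(data | bag C) = (3/7)(2/6)(2/5)(1/4) = 1/70.
The prior-weighted likelihoods are 1/3 · 1/30 = 1/90, 1/3 · 0 = 0, 1/3 · 1/70 = 1/210; summing to 1/63.
By Bayes' rule, P(bag C | data) = (1/210) / (1/63) = 3/10.

0.3000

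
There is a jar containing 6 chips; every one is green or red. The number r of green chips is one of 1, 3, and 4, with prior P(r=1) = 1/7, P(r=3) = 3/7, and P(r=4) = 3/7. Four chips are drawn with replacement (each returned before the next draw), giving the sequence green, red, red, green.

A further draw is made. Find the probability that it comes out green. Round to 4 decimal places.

0.5514

Compute the likelihood of the observed sequence for each case: P(data | r = 1) = (1/6)(5/6)(5/6)(1/6) = 0.01929; P(data | r = 3) = (3/6)(3/6)(3/6)(3/6) = 0.0625; P(data | r = 4) = (4/6)(2/6)(2/6)(4/6) = 0.049383.
Weighting by the prior gives 1/7 · 0.01929 = 0.0027557, 3/7 · 0.0625 = 0.026786, 3/7 · 0.049383 = 0.021164; summing to 0.050705.
The posterior is then P(r = 1 | data) = 0.054348, P(r = 3 | data) = 0.52826, P(r = 4 | data) = 0.41739.
The predictive probability is P(green next | data) = (1/6)(0.054348) + (1/2)(0.52826) + (2/3)(0.41739) = 0.55145.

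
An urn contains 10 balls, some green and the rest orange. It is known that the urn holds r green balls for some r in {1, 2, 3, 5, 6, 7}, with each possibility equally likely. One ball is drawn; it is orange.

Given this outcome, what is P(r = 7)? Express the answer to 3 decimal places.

Compute the likelihood of this draw for each case: P(data | r = 1) = (9/10) = 9/10; P(data | r = 2) = (8/10) = 4/5; P(data | r = 3) = (7/10) = 7/10; P(data | r = 5) = (5/10) = 1/2; P(data | r = 6) = (4/10) = 2/5; P(data | r = 7) = (3/10) = 3/10.
Weighting by the prior gives 1/6 · 9/10 = 3/20, 1/6 · 4/5 = 2/15, 1/6 · 7/10 = 7/60, 1/6 · 1/2 = 1/12, 1/6 · 2/5 = 1/15, 1/6 · 3/10 = 1/20; these sum to 3/5.
Therefore the posterior P(r = 7 | data) = (1/20) / (3/5) = 1/12.

0.083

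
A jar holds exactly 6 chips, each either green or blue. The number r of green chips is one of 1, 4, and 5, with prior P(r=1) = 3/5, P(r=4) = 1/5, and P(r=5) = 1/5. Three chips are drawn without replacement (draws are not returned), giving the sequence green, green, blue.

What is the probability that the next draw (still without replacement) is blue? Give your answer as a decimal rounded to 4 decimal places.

Compute the likelihood of the observed sequence for each case: P(data | r = 1) = (1/6)(0/5) = 0; P(data | r = 4) = (4/6)(3/5)(2/4) = 1/5; P(data | r = 5) = (5/6)(4/5)(1/4) = 1/6.
Weighting by the prior gives 3/5 · 0 = 0, 1/5 · 1/5 = 1/25, 1/5 · 1/6 = 1/30; summing to 11/150.
The posterior is then P(r = 1 | data) = 0, P(r = 4 | data) = 6/11, P(r = 5 | data) = 5/11.
Averaging over the posterior, P(blue next | data) = (1/3)(6/11) + (0)(5/11) = 2/11.

0.1818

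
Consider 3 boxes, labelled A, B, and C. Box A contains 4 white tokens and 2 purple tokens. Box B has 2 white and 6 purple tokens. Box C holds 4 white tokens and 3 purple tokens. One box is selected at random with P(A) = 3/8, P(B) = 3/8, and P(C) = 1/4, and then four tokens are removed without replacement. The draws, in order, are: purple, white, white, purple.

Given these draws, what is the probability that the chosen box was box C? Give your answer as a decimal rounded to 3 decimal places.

The likelihood of the observed sequence under each hypothesis: P(data | box A) = (2/6)(4/5)(3/4)(1/3) = 0.066667; P(data | box B) = (6/8)(2/7)(1/6)(5/5) = 0.035714; P(data | box C) = (3/7)(4/6)(3/5)(2/4) = 0.085714.
The prior-weighted likelihoods are 3/8 · 0.066667 = 0.025, 3/8 · 0.035714 = 0.013393, 1/4 · 0.085714 = 0.021429; summing to 0.059821.
Hence P(box C | data) = (0.021429) / (0.059821) = 0.35821.

0.358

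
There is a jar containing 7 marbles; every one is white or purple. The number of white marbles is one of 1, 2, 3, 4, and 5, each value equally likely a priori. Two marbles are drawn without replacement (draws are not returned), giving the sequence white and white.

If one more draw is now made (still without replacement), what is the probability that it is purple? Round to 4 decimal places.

Compute the likelihood of the observed sequence for each case: P(data | r = 1) = (1/7)(0/6) = 0; P(data | r = 2) = (2/7)(1/6) = 1/21; P(data | r = 3) = (3/7)(2/6) = 1/7; P(data | r = 4) = (4/7)(3/6) = 2/7; P(data | r = 5) = (5/7)(4/6) = 10/21.
Multiplying each by its prior: 1/5 · 0 = 0, 1/5 · 1/21 = 1/105, 1/5 · 1/7 = 1/35, 1/5 · 2/7 = 2/35, 1/5 · 10/21 = 2/21; these sum to 4/21.
Normalising, the posterior is P(r = 1 | data) = 0, P(r = 2 | data) = 1/20, P(r = 3 | data) = 3/20, P(r = 4 | data) = 3/10, P(r = 5 | data) = 1/2.
So P(purple next | data) = Σ P(purple next | H) P(H | data) = (1)(1/20) + (4/5)(3/20) + (3/5)(3/10) + (2/5)(1/2) = 11/20.

0.5500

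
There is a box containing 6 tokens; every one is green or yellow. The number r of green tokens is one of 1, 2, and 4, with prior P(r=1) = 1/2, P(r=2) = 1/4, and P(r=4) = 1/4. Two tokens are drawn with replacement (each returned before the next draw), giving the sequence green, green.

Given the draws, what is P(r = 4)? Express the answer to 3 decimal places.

0.727

Under each hypothesis, the probability of the observed sequence is: P(data | r = 1) = (1/6)(1/6) = 1/36; P(data | r = 2) = (2/6)(2/6) = 1/9; P(data | r = 4) = (4/6)(4/6) = 4/9.
Weighting by the prior gives 1/2 · 1/36 = 1/72, 1/4 · 1/9 = 1/36, 1/4 · 4/9 = 1/9; summing to 11/72.
Therefore the posterior P(r = 4 | data) = (1/9) / (11/72) = 8/11.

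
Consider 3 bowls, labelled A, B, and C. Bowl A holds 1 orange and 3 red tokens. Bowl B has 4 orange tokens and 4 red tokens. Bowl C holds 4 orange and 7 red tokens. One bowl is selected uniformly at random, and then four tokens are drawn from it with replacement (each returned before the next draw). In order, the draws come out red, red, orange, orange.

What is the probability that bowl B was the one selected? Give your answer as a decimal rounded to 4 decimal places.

Under each hypothesis, the probability of the observed sequence is: P(data | bowl A) = (3/4)(3/4)(1/4)(1/4) = 0.035156; P(data | bowl B) = (4/8)(4/8)(4/8)(4/8) = 0.0625; P(data | bowl C) = (7/11)(7/11)(4/11)(4/11) = 0.053548.
Multiplying each by its prior: 1/3 · 0.035156 = 0.011719, 1/3 · 0.0625 = 0.020833, 1/3 · 0.053548 = 0.017849; these sum to 0.050402.
Hence P(bowl B | data) = (0.020833) / (0.050402) = 0.41335.

0.4133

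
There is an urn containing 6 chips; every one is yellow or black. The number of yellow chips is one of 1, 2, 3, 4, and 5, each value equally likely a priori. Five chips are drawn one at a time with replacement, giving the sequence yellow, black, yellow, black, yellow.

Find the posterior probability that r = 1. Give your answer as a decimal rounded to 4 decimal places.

0.0322

The likelihood of the observed sequence under each hypothesis: P(data | r = 1) = (1/6)(5/6)(1/6)(5/6)(1/6) = 0.003215; P(data | r = 2) = (2/6)(4/6)(2/6)(4/6)(2/6) = 0.016461; P(data | r = 3) = (3/6)(3/6)(3/6)(3/6)(3/6) = 0.03125; P(data | r = 4) = (4/6)(2/6)(4/6)(2/6)(4/6) = 0.032922; P(data | r = 5) = (5/6)(1/6)(5/6)(1/6)(5/6) = 0.016075.
The prior-weighted likelihoods are 1/5 · 0.003215 = 0.000643, 1/5 · 0.016461 = 0.0032922, 1/5 · 0.03125 = 0.00625, 1/5 · 0.032922 = 0.0065844, 1/5 · 0.016075 = 0.003215; these sum to 0.019985.
Hence P(r = 1 | data) = (0.000643) / (0.019985) = 0.032175.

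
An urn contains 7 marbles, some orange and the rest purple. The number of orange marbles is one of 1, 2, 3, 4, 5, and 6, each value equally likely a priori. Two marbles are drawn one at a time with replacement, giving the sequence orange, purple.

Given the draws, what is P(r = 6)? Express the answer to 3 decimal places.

For each hypothesis, P(data | H) works out to: P(data | r = 1) = (1/7)(6/7) = 6/49; P(data | r = 2) = (2/7)(5/7) = 10/49; P(data | r = 3) = (3/7)(4/7) = 12/49; P(data | r = 4) = (4/7)(3/7) = 12/49; P(data | r = 5) = (5/7)(2/7) = 10/49; P(data | r = 6) = (6/7)(1/7) = 6/49.
Weighting by the prior gives 1/6 · 6/49 = 1/49, 1/6 · 10/49 = 5/147, 1/6 · 12/49 = 2/49, 1/6 · 12/49 = 2/49, 1/6 · 10/49 = 5/147, 1/6 · 6/49 = 1/49; with total 4/21.
So P(r = 6 | data) = (1/49) / (4/21) = 3/28.

0.107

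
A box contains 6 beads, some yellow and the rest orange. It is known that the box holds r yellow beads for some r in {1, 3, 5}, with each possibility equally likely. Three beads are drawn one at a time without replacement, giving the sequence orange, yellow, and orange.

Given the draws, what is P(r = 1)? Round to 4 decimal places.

Under each hypothesis, the probability of the observed sequence is: P(data | r = 1) = (5/6)(1/5)(4/4) = 1/6; P(data | r = 3) = (3/6)(3/5)(2/4) = 3/20; P(data | r = 5) = (1/6)(5/5)(0/4) = 0.
Multiplying each by its prior: 1/3 · 1/6 = 1/18, 1/3 · 3/20 = 1/20, 1/3 · 0 = 0; summing to 19/180.
Therefore the posterior P(r = 1 | data) = (1/18) / (19/180) = 10/19.

0.5263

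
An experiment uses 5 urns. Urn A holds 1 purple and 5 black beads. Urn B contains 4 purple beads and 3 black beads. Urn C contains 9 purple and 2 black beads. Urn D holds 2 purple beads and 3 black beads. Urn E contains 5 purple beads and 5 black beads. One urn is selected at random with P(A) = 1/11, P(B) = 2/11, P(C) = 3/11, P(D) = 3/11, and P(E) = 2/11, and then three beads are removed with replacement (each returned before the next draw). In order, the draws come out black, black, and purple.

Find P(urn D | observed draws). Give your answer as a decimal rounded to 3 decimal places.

For each hypothesis, P(data | H) works out to: P(data | urn A) = (5/6)(5/6)(1/6) = 0.11574; P(data | urn B) = (3/7)(3/7)(4/7) = 0.10496; P(data | urn C) = (2/11)(2/11)(9/11) = 0.027047; P(data | urn D) = (3/5)(3/5)(2/5) = 0.144; P(data | urn E) = (5/10)(5/10)(5/10) = 0.125.
Multiplying each by its prior: 1/11 · 0.11574 = 0.010522, 2/11 · 0.10496 = 0.019083, 3/11 · 0.027047 = 0.0073765, 3/11 · 0.144 = 0.039273, 2/11 · 0.125 = 0.022727; these sum to 0.098981.
By Bayes' rule, P(urn D | data) = (0.039273) / (0.098981) = 0.39677.

0.397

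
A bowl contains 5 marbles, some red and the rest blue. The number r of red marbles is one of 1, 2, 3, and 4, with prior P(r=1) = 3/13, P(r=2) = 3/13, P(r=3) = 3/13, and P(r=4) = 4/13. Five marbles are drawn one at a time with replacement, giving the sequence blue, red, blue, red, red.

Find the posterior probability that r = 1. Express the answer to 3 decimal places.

0.057

The likelihood of the observed sequence under each hypothesis: P(data | r = 1) = (4/5)(1/5)(4/5)(1/5)(1/5) = 0.00512; P(data | r = 2) = (3/5)(2/5)(3/5)(2/5)(2/5) = 0.02304; P(data | r = 3) = (2/5)(3/5)(2/5)(3/5)(3/5) = 0.03456; P(data | r = 4) = (1/5)(4/5)(1/5)(4/5)(4/5) = 0.02048.
The prior-weighted likelihoods are 3/13 · 0.00512 = 0.0011815, 3/13 · 0.02304 = 0.0053169, 3/13 · 0.03456 = 0.0079754, 4/13 · 0.02048 = 0.0063015; with total 0.020775.
Hence P(r = 1 | data) = (0.0011815) / (0.020775) = 0.056872.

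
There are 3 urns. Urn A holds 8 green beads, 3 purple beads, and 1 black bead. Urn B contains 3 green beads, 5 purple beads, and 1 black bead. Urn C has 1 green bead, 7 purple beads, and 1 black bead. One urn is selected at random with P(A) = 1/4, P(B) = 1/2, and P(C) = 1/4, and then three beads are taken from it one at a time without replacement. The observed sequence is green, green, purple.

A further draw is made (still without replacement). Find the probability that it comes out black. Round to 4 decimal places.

0.1380

The likelihood of the observed sequence under each hypothesis: P(data | urn A) = (8/12)(7/11)(3/10) = 0.12727; P(data | urn B) = (3/9)(2/8)(5/7) = 0.059524; P(data | urn C) = (1/9)(0/8) = 0.
Multiplying each by its prior: 1/4 · 0.12727 = 0.031818, 1/2 · 0.059524 = 0.029762, 1/4 · 0 = 0; summing to 0.06158.
The posterior is then P(urn A | data) = 0.5167, P(urn B | data) = 0.4833, P(urn C | data) = 0.
Averaging over the posterior, P(black next | data) = (1/9)(0.5167) + (1/6)(0.4833) = 0.13796.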